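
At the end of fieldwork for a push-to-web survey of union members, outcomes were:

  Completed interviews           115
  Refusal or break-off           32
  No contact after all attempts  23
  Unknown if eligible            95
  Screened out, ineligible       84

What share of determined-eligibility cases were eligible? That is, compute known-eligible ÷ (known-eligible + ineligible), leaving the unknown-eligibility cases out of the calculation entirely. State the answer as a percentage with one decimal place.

66.9%

Determined eligible → 115 + 32 + 23 = 170
e = 170 / (170 + 84) = 170 / 254 = 0.6693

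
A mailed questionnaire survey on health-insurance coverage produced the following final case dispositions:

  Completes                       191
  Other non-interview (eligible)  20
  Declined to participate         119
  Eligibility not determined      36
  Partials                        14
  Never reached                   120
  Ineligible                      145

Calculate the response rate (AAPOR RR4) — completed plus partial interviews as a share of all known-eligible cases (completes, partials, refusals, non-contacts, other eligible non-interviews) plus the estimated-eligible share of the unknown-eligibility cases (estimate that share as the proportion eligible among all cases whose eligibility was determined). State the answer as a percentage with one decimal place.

Numerator → 191 + 14 = 205
Eligible (known) → 191 + 14 + 119 + 120 + 20 = 464
e = 464 / (464 + 145) = 464 / 609 = 0.7619
e × U → 0.7619 × 36 = 27.43
Denom → 464 + 27.43 = 491.43
RR4 = 205 / 491.43 = 0.4171

41.7%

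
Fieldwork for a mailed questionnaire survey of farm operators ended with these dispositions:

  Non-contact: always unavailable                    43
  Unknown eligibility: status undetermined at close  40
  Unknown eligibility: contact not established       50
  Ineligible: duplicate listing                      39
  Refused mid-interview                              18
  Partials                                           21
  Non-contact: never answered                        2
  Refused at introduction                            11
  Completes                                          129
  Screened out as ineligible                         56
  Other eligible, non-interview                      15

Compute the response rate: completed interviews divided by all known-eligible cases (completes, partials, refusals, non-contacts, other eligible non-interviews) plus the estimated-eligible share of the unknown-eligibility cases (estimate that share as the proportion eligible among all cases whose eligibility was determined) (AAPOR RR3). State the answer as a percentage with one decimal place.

Refused = 11 + 18 = 29
Non-contacts = 2 + 43 = 45
Eligibility not determined = 50 + 40 = 90
Out of scope = 56 + 39 = 95
Num: 129
Eligible (known): 129 + 21 + 29 + 45 + 15 = 239
e = 239 / (239 + 95) = 239 / 334 = 0.7156
Estimated eligible among unknowns: 0.7156 × 90 = 64.40
Denom: 239 + 64.40 = 303.40
RR3 = 129 / 303.40 = 0.4252

42.5%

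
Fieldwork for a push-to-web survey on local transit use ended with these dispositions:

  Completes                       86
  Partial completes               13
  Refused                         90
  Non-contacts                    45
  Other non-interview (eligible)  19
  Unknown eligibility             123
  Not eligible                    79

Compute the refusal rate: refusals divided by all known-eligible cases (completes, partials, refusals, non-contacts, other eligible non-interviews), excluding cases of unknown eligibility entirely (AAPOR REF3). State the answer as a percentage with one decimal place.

35.6%

Numerator → 90
Base → 86 + 13 + 90 + 45 + 19 = 253
REF3 = 90 / 253 = 0.3557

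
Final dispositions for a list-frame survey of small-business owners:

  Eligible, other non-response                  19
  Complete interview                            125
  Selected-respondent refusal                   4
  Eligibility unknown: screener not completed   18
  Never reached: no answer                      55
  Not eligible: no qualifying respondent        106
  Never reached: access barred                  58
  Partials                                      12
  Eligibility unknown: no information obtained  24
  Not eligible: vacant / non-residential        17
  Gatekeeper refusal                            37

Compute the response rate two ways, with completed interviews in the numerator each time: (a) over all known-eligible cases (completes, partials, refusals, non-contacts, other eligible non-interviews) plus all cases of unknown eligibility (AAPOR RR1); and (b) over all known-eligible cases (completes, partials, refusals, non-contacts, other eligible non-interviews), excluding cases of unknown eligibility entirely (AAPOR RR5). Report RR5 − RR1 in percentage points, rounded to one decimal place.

4.8

Refusal or break-off = 37 + 4 = 41
No answer / not reached = 55 + 58 = 113
Unknown if eligible = 18 + 24 = 42
Not eligible = 106 + 17 = 123
Numerator → 125
Denominator → 125 + 12 + 41 + 113 + 19 + 42 = 352
RR1 = 125 / 352 = 0.3551
Denominator → 125 + 12 + 41 + 113 + 19 = 310
RR5 = 125 / 310 = 0.4032
Difference = 40.32 − 35.51 = 4.81 percentage points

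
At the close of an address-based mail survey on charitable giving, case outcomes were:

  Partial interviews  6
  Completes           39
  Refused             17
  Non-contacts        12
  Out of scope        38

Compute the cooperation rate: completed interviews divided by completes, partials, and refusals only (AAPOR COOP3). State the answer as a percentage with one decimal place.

62.9%

Num: 39
Base: 39 + 6 + 17 = 62
COOP3 = 39 / 62 = 0.6290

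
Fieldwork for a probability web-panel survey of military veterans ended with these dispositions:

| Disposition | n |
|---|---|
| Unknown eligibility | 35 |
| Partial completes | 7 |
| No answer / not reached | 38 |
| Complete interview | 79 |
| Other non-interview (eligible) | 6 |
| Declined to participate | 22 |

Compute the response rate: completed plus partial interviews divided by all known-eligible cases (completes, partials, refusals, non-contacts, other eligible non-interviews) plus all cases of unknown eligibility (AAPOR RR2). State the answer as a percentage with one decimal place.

46.0%

Num → 79 + 7 = 86
Base → 79 + 7 + 22 + 38 + 6 + 35 = 187
RR2 = 86 / 187 = 0.4599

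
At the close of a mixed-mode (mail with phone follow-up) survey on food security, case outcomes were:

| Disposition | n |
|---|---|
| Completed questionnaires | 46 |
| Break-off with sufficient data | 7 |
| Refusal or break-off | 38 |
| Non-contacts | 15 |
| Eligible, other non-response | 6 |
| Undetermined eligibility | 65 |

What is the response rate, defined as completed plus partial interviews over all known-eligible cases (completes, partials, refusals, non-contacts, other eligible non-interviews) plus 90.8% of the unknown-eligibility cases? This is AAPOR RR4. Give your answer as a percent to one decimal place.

31.0%

Numerator: 46 + 7 = 53
Known eligible: 46 + 7 + 38 + 15 + 6 = 112
Estimated eligible among unknowns: 0.9080 × 65 = 59.02
Denom: 112 + 59.02 = 171.02
RR4 = 53 / 171.02 = 0.3099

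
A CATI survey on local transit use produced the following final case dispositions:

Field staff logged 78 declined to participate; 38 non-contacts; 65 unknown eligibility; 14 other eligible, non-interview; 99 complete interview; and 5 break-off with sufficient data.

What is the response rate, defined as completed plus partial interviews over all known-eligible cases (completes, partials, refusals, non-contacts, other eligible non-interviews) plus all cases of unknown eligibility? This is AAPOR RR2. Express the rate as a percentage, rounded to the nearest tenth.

Top → 99 + 5 = 104
Denominator → 99 + 5 + 78 + 38 + 14 + 65 = 299
RR2 = 104 / 299 = 0.3478

34.8%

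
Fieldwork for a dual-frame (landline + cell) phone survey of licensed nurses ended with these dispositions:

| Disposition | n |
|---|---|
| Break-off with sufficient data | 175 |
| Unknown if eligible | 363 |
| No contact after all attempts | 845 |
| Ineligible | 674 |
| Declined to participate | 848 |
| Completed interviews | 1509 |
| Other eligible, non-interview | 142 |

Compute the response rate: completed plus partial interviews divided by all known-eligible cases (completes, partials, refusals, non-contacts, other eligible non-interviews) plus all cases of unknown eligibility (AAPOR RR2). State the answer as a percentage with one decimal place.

Num = 1509 + 175 = 1684
Base = 1509 + 175 + 848 + 845 + 142 + 363 = 3882
RR2 = 1684 / 3882 = 0.4338

43.4%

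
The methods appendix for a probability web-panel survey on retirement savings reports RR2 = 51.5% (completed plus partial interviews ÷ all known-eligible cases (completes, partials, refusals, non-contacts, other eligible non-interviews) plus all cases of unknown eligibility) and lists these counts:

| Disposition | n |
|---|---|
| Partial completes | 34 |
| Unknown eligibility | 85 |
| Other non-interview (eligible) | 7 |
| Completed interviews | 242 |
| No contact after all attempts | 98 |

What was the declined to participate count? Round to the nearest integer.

Numerator: 242 + 34 = 276
RR2 = 276 / D = 0.515
D = 276 / 0.515 = 535.9
Remaining denominator categories sum to 466
declined to participate = 535.9 − 466 ≈ 70

70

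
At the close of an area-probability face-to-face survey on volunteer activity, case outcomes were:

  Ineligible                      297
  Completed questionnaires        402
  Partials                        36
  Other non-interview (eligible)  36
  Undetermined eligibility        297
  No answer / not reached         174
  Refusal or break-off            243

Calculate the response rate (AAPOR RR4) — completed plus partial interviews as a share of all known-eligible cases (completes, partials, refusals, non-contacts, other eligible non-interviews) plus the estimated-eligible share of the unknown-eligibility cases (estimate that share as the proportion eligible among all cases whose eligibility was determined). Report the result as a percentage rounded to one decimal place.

39.3%

Num = 402 + 36 = 438
Eligible (known) = 402 + 36 + 243 + 174 + 36 = 891
e = 891 / (891 + 297) = 891 / 1188 = 0.7500
e × U = 0.7500 × 297 = 222.75
Denom = 891 + 222.75 = 1113.75
RR4 = 438 / 1113.75 = 0.3933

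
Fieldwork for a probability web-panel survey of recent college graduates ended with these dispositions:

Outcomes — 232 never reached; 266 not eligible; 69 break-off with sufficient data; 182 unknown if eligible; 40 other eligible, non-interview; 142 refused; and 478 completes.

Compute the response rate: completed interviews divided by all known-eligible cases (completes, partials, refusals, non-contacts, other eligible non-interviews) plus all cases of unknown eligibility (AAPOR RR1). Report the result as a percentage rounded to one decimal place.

41.8%

Top = 478
Denominator = 478 + 69 + 142 + 232 + 40 + 182 = 1143
RR1 = 478 / 1143 = 0.4182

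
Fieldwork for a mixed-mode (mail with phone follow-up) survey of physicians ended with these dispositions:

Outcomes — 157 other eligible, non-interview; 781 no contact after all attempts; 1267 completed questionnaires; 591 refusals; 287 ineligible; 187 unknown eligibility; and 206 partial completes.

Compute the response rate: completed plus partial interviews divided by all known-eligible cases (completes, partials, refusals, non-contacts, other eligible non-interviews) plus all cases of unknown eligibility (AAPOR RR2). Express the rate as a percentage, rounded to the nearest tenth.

Num = 1267 + 206 = 1473
Denom = 1267 + 206 + 591 + 781 + 157 + 187 = 3189
RR2 = 1473 / 3189 = 0.4619

46.2%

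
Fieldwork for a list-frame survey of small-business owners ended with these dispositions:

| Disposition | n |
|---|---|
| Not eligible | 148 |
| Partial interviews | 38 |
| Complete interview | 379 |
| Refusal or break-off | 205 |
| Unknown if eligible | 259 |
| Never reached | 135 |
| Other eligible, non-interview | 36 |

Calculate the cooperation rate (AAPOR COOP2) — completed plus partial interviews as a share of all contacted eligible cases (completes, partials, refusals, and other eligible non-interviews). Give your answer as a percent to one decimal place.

63.4%

Num = 379 + 38 = 417
Base = 379 + 38 + 205 + 36 = 658
COOP2 = 417 / 658 = 0.6337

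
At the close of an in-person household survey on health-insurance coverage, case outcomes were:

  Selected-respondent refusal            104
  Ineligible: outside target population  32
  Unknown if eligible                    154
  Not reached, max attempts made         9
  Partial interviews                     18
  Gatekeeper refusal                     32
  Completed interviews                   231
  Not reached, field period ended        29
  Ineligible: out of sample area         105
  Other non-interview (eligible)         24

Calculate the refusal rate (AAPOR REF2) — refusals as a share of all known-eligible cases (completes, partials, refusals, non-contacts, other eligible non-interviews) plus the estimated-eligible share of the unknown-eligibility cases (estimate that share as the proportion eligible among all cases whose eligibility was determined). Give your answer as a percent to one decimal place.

Refusals = 32 + 104 = 136
Never reached = 29 + 9 = 38
Out of scope = 32 + 105 = 137
Num: 136
Determined eligible: 231 + 18 + 136 + 38 + 24 = 447
e = 447 / (447 + 137) = 447 / 584 = 0.7654
e × U: 0.7654 × 154 = 117.87
Base: 447 + 117.87 = 564.87
REF2 = 136 / 564.87 = 0.2408

24.1%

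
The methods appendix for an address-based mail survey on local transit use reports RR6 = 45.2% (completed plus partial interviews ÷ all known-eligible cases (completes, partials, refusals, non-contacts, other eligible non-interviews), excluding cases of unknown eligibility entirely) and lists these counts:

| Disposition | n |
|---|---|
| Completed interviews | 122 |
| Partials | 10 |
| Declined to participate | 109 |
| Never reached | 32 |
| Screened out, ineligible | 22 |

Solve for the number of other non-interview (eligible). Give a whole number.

19

Num: 122 + 10 = 132
RR6 = 132 / D = 0.452
D = 132 / 0.452 = 292.0
Remaining denominator categories sum to 273
other non-interview (eligible) = 292.0 − 273 ≈ 19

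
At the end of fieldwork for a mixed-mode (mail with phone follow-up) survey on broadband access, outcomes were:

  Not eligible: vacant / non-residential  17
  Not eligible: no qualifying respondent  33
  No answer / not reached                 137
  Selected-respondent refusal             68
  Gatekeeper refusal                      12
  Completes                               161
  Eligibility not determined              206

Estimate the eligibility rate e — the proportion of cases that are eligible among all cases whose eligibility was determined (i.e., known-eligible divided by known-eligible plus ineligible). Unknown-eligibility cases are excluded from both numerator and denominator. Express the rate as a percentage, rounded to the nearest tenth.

88.3%

Declined to participate = 12 + 68 = 80
Not eligible = 33 + 17 = 50
Eligible (known): 161 + 80 + 137 = 378
e = 378 / (378 + 50) = 378 / 428 = 0.8832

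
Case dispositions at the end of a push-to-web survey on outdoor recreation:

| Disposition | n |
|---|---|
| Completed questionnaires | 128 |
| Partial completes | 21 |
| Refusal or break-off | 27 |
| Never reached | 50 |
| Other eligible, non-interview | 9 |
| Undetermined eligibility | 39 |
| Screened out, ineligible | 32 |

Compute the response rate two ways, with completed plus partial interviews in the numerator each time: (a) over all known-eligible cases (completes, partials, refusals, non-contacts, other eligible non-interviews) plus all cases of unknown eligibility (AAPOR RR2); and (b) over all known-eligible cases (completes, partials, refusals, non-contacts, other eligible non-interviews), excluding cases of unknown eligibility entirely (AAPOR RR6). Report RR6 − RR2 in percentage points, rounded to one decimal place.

Numerator = 128 + 21 = 149
Denom = 128 + 21 + 27 + 50 + 9 + 39 = 274
RR2 = 149 / 274 = 0.5438
Denom = 128 + 21 + 27 + 50 + 9 = 235
RR6 = 149 / 235 = 0.6340
Difference = 63.40 − 54.38 = 9.02 percentage points

9.0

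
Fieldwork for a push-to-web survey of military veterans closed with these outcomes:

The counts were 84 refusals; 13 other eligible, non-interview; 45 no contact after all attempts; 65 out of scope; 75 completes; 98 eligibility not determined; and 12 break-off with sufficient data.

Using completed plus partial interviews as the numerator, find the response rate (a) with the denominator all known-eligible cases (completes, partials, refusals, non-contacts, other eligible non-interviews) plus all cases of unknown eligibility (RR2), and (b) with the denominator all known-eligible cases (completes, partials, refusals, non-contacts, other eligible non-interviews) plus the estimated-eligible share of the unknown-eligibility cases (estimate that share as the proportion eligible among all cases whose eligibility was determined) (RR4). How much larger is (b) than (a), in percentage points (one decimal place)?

Numerator: 75 + 12 = 87
Denominator: 75 + 12 + 84 + 45 + 13 + 98 = 327
RR2 = 87 / 327 = 0.2661
Known eligible: 75 + 12 + 84 + 45 + 13 = 229
e = 229 / (229 + 65) = 229 / 294 = 0.7789
Estimated eligible among unknowns: 0.7789 × 98 = 76.33
Denominator: 229 + 76.33 = 305.33
RR4 = 87 / 305.33 = 0.2849
Difference = 28.49 − 26.61 = 1.88 percentage points

1.9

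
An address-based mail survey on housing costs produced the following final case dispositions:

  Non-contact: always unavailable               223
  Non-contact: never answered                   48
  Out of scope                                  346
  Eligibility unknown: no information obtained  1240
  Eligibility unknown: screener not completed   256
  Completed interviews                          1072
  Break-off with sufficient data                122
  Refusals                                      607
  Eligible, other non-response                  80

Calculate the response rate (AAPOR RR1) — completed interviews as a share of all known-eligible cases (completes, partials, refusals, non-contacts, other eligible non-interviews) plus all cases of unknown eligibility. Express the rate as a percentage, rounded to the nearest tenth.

No answer / not reached = 48 + 223 = 271
Eligibility not determined = 256 + 1240 = 1496
Top = 1072
Base = 1072 + 122 + 607 + 271 + 80 + 1496 = 3648
RR1 = 1072 / 3648 = 0.2939

29.4%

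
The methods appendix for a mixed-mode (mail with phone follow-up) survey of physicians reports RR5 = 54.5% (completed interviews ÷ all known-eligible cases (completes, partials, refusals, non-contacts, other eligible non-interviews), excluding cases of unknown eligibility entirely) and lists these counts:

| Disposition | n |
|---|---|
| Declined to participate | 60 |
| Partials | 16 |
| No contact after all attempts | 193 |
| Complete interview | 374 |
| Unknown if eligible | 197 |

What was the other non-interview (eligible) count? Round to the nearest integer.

43

RR5 = 374 / D = 0.545
D = 374 / 0.545 = 686.2
Rest of base = 643
other non-interview (eligible) = 686.2 − 643 ≈ 43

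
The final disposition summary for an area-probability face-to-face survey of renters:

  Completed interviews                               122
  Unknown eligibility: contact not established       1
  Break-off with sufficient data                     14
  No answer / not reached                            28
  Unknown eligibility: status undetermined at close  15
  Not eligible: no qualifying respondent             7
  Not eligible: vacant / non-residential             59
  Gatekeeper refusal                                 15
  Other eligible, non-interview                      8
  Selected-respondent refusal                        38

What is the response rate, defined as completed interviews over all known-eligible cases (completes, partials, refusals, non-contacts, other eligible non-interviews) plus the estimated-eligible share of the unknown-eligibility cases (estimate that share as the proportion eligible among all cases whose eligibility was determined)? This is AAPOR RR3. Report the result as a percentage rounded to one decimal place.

Refusal or break-off = 15 + 38 = 53
Unknown eligibility = 1 + 15 = 16
Not eligible = 7 + 59 = 66
Numerator = 122
Eligible (known) = 122 + 14 + 53 + 28 + 8 = 225
e = 225 / (225 + 66) = 225 / 291 = 0.7732
e × U = 0.7732 × 16 = 12.37
Denominator = 225 + 12.37 = 237.37
RR3 = 122 / 237.37 = 0.5140

51.4%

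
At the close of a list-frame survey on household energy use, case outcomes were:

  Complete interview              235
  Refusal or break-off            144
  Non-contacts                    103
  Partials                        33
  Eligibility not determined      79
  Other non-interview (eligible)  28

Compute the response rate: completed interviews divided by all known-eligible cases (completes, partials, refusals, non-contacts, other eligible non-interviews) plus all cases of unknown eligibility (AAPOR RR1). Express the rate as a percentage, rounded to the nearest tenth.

37.8%

Numerator = 235
Base = 235 + 33 + 144 + 103 + 28 + 79 = 622
RR1 = 235 / 622 = 0.3778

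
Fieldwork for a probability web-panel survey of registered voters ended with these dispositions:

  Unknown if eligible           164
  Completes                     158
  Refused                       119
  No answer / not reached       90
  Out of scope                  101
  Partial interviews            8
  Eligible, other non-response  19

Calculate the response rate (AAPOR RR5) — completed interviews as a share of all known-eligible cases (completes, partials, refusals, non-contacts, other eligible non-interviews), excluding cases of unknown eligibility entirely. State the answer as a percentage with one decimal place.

40.1%

Numerator = 158
Denominator = 158 + 8 + 119 + 90 + 19 = 394
RR5 = 158 / 394 = 0.4010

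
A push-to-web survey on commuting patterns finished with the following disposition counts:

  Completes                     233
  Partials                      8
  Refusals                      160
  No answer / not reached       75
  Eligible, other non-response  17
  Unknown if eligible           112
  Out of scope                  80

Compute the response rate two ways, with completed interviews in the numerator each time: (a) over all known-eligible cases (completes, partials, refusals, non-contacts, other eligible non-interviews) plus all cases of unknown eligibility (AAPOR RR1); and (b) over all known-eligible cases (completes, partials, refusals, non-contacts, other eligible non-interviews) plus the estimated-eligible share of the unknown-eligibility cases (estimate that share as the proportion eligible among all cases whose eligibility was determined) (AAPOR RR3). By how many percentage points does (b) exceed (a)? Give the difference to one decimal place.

1.0

Numerator: 233
Denominator: 233 + 8 + 160 + 75 + 17 + 112 = 605
RR1 = 233 / 605 = 0.3851
Known eligible: 233 + 8 + 160 + 75 + 17 = 493
e = 493 / (493 + 80) = 493 / 573 = 0.8604
Eligible share of unknowns: 0.8604 × 112 = 96.36
Denominator: 493 + 96.36 = 589.36
RR3 = 233 / 589.36 = 0.3953
Difference = 39.53 − 38.51 = 1.02 percentage points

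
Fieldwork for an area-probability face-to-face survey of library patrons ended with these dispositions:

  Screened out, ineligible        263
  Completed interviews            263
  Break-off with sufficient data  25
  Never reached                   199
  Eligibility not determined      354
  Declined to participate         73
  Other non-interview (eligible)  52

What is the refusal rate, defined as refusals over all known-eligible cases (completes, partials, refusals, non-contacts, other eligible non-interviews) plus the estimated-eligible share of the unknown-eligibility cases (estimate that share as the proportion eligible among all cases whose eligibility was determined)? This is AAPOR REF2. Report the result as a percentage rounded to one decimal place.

Num: 73
Known eligible: 263 + 25 + 73 + 199 + 52 = 612
e = 612 / (612 + 263) = 612 / 875 = 0.6994
Estimated eligible among unknowns: 0.6994 × 354 = 247.59
Denom: 612 + 247.59 = 859.59
REF2 = 73 / 859.59 = 0.0849

8.5%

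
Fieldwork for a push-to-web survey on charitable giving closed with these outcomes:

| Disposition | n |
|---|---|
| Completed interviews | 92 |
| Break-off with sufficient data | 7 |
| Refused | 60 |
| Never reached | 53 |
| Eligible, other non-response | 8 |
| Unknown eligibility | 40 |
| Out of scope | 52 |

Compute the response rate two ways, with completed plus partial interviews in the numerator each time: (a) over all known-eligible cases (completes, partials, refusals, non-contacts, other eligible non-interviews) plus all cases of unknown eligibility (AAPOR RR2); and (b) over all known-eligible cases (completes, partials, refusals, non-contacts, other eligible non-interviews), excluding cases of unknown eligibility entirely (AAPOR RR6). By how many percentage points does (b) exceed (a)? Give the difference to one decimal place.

6.9

Top → 92 + 7 = 99
Denominator → 92 + 7 + 60 + 53 + 8 + 40 = 260
RR2 = 99 / 260 = 0.3808
Denominator → 92 + 7 + 60 + 53 + 8 = 220
RR6 = 99 / 220 = 0.4500
Difference = 45.00 − 38.08 = 6.92 percentage points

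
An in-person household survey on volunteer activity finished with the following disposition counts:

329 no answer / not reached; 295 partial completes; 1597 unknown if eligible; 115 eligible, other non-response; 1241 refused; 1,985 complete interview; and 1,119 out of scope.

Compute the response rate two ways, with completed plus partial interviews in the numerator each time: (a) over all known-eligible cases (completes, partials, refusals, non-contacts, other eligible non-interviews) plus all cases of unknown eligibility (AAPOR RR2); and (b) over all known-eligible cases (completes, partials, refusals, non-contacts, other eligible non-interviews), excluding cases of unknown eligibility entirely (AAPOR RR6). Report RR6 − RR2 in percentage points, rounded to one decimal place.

Top: 1985 + 295 = 2280
Denom: 1985 + 295 + 1241 + 329 + 115 + 1597 = 5562
RR2 = 2280 / 5562 = 0.4099
Denom: 1985 + 295 + 1241 + 329 + 115 = 3965
RR6 = 2280 / 3965 = 0.5750
Difference = 57.50 − 40.99 = 16.51 percentage points

16.5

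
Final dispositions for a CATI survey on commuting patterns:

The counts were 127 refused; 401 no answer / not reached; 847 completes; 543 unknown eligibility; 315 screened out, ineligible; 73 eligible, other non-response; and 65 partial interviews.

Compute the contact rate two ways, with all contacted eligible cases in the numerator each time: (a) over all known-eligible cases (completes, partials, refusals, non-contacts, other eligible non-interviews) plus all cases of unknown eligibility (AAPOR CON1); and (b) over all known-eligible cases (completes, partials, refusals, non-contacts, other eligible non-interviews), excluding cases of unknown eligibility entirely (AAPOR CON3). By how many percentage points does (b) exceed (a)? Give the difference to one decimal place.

Num → 847 + 65 + 127 + 73 = 1112
Denominator → 847 + 65 + 127 + 401 + 73 + 543 = 2056
CON1 = 1112 / 2056 = 0.5409
Denominator → 847 + 65 + 127 + 401 + 73 = 1513
CON3 = 1112 / 1513 = 0.7350
Difference = 73.50 − 54.09 = 19.41 percentage points

19.4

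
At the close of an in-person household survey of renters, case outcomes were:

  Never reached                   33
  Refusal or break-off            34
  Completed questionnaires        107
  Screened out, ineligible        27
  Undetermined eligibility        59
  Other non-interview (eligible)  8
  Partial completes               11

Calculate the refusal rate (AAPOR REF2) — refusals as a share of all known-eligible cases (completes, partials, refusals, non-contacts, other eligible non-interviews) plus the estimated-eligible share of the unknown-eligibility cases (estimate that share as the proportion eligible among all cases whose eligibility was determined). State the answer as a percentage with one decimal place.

13.9%

Num: 34
Known eligible: 107 + 11 + 34 + 33 + 8 = 193
e = 193 / (193 + 27) = 193 / 220 = 0.8773
Estimated eligible among unknowns: 0.8773 × 59 = 51.76
Denominator: 193 + 51.76 = 244.76
REF2 = 34 / 244.76 = 0.1389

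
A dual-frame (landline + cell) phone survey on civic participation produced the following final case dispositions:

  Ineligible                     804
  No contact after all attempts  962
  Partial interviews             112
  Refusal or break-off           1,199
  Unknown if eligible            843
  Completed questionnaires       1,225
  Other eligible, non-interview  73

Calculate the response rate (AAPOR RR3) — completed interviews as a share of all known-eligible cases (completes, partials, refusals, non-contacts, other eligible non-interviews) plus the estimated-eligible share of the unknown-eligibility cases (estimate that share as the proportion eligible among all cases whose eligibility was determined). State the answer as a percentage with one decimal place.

28.8%

Top → 1225
Known eligible → 1225 + 112 + 1199 + 962 + 73 = 3571
e = 3571 / (3571 + 804) = 3571 / 4375 = 0.8162
Eligible share of unknowns → 0.8162 × 843 = 688.06
Denominator → 3571 + 688.06 = 4259.06
RR3 = 1225 / 4259.06 = 0.2876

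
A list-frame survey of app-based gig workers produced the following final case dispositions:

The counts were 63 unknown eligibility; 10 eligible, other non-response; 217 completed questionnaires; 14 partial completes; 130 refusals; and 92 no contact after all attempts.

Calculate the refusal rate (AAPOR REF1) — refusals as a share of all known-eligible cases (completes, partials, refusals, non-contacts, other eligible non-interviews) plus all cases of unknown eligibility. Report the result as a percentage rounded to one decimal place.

24.7%

Numerator: 130
Denom: 217 + 14 + 130 + 92 + 10 + 63 = 526
REF1 = 130 / 526 = 0.2471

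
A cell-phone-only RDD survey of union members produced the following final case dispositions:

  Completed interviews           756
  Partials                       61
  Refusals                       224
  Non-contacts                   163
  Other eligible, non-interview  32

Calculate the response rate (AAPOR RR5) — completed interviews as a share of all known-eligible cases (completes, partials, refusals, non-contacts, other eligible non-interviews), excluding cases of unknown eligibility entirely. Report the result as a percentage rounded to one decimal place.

Top: 756
Denominator: 756 + 61 + 224 + 163 + 32 = 1236
RR5 = 756 / 1236 = 0.6117

61.2%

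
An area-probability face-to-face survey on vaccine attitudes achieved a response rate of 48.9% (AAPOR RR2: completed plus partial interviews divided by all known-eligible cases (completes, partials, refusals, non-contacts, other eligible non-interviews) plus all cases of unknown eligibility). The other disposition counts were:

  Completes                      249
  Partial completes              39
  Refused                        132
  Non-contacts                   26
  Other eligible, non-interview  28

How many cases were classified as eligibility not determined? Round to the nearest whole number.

115

Top: 249 + 39 = 288
RR2 = 288 / D = 0.489
D = 288 / 0.489 = 589.0
Rest of base = 474
eligibility not determined = 589.0 − 474 ≈ 115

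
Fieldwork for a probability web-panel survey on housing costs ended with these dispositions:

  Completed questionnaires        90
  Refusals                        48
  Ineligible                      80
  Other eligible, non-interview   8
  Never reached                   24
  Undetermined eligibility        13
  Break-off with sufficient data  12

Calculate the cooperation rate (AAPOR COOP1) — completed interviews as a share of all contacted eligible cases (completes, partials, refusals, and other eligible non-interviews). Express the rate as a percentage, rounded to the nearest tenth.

Numerator: 90
Denom: 90 + 12 + 48 + 8 = 158
COOP1 = 90 / 158 = 0.5696

57.0%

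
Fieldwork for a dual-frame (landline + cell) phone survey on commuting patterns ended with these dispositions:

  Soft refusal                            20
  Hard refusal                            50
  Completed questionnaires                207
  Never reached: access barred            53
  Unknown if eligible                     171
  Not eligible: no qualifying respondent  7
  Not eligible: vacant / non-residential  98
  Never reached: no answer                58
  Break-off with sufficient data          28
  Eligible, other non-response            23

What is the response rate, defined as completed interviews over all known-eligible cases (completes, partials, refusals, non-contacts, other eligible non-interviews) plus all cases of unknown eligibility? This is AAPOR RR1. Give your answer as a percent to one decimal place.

Refused = 50 + 20 = 70
Non-contacts = 58 + 53 = 111
Screened out, ineligible = 7 + 98 = 105
Top → 207
Denominator → 207 + 28 + 70 + 111 + 23 + 171 = 610
RR1 = 207 / 610 = 0.3393

33.9%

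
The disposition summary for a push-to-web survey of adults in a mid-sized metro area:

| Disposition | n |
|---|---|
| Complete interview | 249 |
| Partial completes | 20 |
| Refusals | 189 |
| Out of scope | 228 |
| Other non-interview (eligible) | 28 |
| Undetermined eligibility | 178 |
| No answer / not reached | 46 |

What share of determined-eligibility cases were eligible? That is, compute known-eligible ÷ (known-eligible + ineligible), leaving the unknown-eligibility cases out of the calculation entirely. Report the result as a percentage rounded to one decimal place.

Eligible (known): 249 + 20 + 189 + 46 + 28 = 532
e = 532 / (532 + 228) = 532 / 760 = 0.7000

70.0%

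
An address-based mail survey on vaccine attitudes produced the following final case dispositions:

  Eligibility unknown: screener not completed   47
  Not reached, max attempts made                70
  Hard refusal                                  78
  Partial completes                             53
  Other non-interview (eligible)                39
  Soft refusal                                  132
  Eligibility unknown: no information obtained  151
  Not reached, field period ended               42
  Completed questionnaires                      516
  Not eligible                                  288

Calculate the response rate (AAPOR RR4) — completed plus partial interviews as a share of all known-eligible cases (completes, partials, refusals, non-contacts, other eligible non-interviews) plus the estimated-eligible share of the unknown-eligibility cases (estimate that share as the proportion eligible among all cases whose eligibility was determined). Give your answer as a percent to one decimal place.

52.6%

Declined to participate = 78 + 132 = 210
Never reached = 42 + 70 = 112
Undetermined eligibility = 47 + 151 = 198
Top = 516 + 53 = 569
Known eligible = 516 + 53 + 210 + 112 + 39 = 930
e = 930 / (930 + 288) = 930 / 1218 = 0.7635
Estimated eligible among unknowns = 0.7635 × 198 = 151.17
Denom = 930 + 151.17 = 1081.17
RR4 = 569 / 1081.17 = 0.5263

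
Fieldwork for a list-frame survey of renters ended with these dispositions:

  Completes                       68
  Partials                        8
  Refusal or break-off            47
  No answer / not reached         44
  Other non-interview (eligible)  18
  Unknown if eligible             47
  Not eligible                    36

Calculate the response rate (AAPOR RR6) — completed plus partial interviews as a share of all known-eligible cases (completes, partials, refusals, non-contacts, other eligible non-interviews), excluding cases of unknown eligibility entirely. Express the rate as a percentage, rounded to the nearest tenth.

Top = 68 + 8 = 76
Denominator = 68 + 8 + 47 + 44 + 18 = 185
RR6 = 76 / 185 = 0.4108

41.1%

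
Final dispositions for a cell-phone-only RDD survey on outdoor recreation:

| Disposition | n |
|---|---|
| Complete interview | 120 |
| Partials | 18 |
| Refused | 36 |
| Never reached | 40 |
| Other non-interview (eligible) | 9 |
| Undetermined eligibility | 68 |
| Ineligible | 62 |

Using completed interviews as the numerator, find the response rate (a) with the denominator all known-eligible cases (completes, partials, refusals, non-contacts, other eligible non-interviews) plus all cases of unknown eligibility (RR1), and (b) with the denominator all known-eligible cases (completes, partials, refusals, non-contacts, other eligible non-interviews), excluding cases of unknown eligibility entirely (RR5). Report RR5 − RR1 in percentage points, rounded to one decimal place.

12.6

Num → 120
Denom → 120 + 18 + 36 + 40 + 9 + 68 = 291
RR1 = 120 / 291 = 0.4124
Denom → 120 + 18 + 36 + 40 + 9 = 223
RR5 = 120 / 223 = 0.5381
Difference = 53.81 − 41.24 = 12.57 percentage points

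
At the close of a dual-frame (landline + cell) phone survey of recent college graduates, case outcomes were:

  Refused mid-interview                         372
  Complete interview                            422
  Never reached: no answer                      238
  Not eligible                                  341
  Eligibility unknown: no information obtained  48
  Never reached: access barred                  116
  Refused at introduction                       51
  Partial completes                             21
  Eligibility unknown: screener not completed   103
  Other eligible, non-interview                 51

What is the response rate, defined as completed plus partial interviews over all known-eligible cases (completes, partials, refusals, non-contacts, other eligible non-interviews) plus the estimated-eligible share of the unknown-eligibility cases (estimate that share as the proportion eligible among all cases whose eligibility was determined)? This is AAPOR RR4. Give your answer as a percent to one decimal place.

31.9%

Refusal or break-off = 51 + 372 = 423
No contact after all attempts = 238 + 116 = 354
Unknown if eligible = 103 + 48 = 151
Top = 422 + 21 = 443
Determined eligible = 422 + 21 + 423 + 354 + 51 = 1271
e = 1271 / (1271 + 341) = 1271 / 1612 = 0.7885
e × U = 0.7885 × 151 = 119.06
Denom = 1271 + 119.06 = 1390.06
RR4 = 443 / 1390.06 = 0.3187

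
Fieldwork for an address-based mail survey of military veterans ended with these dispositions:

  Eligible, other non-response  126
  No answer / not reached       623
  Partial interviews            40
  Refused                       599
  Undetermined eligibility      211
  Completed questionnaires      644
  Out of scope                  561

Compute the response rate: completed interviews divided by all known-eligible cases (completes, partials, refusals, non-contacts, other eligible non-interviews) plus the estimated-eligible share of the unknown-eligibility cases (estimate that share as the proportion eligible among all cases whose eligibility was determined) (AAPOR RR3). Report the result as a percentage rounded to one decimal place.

Numerator = 644
Eligible (known) = 644 + 40 + 599 + 623 + 126 = 2032
e = 2032 / (2032 + 561) = 2032 / 2593 = 0.7836
e × U = 0.7836 × 211 = 165.34
Denom = 2032 + 165.34 = 2197.34
RR3 = 644 / 2197.34 = 0.2931

29.3%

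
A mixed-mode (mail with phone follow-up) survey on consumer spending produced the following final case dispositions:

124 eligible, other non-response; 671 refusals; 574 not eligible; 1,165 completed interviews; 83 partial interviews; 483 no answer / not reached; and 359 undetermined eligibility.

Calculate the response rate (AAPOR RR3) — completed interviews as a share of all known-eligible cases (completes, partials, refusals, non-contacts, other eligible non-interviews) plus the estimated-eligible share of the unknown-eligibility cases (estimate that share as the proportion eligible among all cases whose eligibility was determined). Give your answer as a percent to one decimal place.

Num = 1165
Known eligible = 1165 + 83 + 671 + 483 + 124 = 2526
e = 2526 / (2526 + 574) = 2526 / 3100 = 0.8148
Estimated eligible among unknowns = 0.8148 × 359 = 292.51
Base = 2526 + 292.51 = 2818.51
RR3 = 1165 / 2818.51 = 0.4133

41.3%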